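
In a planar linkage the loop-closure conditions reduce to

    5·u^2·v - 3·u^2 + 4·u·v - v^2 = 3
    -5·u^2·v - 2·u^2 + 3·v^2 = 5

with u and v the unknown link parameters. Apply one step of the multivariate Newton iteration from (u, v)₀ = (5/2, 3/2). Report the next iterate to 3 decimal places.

At (5/2, 3/2): F = (37.875, -57.625).
Jacobian J = [[10·u·v - 6·u + 4·v, 5·u^2 + 4·u - 2·v], [-10·u·v - 4·u, -5·u^2 + 6·v]].
At the point, J = [[28.500, 38.250], [-47.500, -22.250]] (det J = 1182.750).
Solving J·Δ = −F gives Δ = (-1.151, -0.133).
Then the next iterate is (u, v)₁ = (1.349, 1.367).

(1.349, 1.367)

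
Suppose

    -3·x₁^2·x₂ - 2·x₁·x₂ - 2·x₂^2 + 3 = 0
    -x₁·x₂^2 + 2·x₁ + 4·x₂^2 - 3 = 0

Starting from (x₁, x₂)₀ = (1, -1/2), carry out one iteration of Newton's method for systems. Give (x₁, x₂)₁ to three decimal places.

At (1, -1/2): F = (5.000, -0.250).
Jacobian J = [[-6·x₁·x₂ - 2·x₂, -3·x₁^2 - 2·x₁ - 4·x₂], [-x₂^2 + 2, -2·x₁·x₂ + 8·x₂]].
At the point, J = [[4.000, -3.000], [1.750, -3.000]] (det J = -6.750).
Solving J·Δ = −F gives Δ = (-2.333, -1.444).
Then the next iterate is (x₁, x₂)₁ = (-1.333, -1.944).

(-1.333, -1.944)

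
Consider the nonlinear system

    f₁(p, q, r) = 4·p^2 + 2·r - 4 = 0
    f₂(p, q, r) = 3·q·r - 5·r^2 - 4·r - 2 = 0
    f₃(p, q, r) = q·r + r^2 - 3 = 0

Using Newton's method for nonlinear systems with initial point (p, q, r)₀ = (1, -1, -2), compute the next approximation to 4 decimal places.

At (1, -1, -2): F = (-4.0000, -8.0000, 3.0000).
Jacobian J = [[8·p, 0, 2], [0, 3·r, 3·q - 10·r - 4], [0, r, q + 2·r]].
At the point, J = [[8.0000, 0.0000, 2.0000], [0.0000, -6.0000, 13.0000], [0.0000, -2.0000, -5.0000]] (det J = 448.0000).
Solving J·Δ = −F gives Δ = (0.3482, -0.0179, 0.6071).
Then the next iterate is (p, q, r)₁ = (1.3482, -1.0179, -1.3929).

(1.3482, -1.0179, -1.3929)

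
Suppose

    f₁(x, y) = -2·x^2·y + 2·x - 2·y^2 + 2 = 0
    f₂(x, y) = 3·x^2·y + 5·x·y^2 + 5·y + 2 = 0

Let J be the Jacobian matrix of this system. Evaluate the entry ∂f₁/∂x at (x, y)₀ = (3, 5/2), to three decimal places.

-28.000

∂f₁/∂x = -4·x·y + 2.
At (3, 5/2) this is -28.000.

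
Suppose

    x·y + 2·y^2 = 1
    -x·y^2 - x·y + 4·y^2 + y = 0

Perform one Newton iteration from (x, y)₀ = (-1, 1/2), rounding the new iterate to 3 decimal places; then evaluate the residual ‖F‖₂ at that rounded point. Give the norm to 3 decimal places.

At (-1, 1/2): F = (-1.000, 2.250).
Jacobian J = [[y, x + 4·y], [-y^2 - y, -2·x·y - x + 8·y + 1]].
At the point, J = [[0.500, 1.000], [-0.750, 7.000]] (det J = 4.250).
Solving J·Δ = −F gives Δ = (2.176, -0.088).
Then the next iterate is (x, y)₁ = (1.176, 0.412).
Re-evaluating at (1.176, 0.412): F = (-0.176, 0.40685), so ‖F‖₂ = 0.443.

0.443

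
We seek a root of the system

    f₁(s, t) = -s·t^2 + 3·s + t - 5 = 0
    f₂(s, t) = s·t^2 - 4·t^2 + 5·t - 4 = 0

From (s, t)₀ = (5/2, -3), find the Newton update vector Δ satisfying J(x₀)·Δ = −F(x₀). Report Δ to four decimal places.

(0.8684, 1.7632)

At (5/2, -3): F = (-23.0000, -32.5000).
Jacobian J = [[-t^2 + 3, -2·s·t + 1], [t^2, 2·s·t - 8·t + 5]].
At the point, J = [[-6.0000, 16.0000], [9.0000, 14.0000]] (det J = -228.0000).
Solving J·Δ = −F gives Δ = (0.8684, 1.7632).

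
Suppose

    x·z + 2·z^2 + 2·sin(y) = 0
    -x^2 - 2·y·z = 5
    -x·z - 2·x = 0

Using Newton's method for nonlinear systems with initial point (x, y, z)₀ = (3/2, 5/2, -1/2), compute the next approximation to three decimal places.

(-0.405, 3.559, -0.095)

At (3/2, 5/2, -1/2): F = (0.94694, -4.750, -2.250).
Jacobian J = [[z, 2·cos(y), x + 4·z], [-2·x, -2·z, -2·y], [-z - 2, 0, -x]].
At the point, J = [[-0.500, -1.60229, -0.500], [-3.000, 1.000, -5.000], [-1.500, 0.000, -1.500]] (det J = -4.80686).
Solving J·Δ = −F gives Δ = (-1.905, 1.059, 0.405).
Then the next iterate is (x, y, z)₁ = (-0.405, 3.559, -0.095).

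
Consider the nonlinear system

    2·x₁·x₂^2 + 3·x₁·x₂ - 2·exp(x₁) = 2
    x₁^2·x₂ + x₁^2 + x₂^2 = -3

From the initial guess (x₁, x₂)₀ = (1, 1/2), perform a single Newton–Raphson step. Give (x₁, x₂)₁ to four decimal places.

(-0.5829, 0.4994)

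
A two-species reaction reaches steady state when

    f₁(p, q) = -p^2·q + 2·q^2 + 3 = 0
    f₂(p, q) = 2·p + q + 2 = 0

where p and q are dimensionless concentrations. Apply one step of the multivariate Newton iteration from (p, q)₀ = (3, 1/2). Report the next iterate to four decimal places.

At (3, 1/2): F = (-1.0000, 8.5000).
Jacobian J = [[-2·p·q, -p^2 + 4·q], [2, 1]].
At the point, J = [[-3.0000, -7.0000], [2.0000, 1.0000]] (det J = 11.0000).
Solving J·Δ = −F gives Δ = (-5.3182, 2.1364).
Then the next iterate is (p, q)₁ = (-2.3182, 2.6364).

(-2.3182, 2.6364)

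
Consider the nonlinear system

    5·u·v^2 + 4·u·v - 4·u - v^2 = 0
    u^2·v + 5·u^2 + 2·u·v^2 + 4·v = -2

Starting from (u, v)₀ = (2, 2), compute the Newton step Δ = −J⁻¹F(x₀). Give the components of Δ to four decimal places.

At (2, 2): F = (44.0000, 54.0000).
Jacobian J = [[5·v^2 + 4·v - 4, 10·u·v + 4·u - 2·v], [2·u·v + 10·u + 2·v^2, u^2 + 4·u·v + 4]].
At the point, J = [[24.0000, 44.0000], [36.0000, 24.0000]] (det J = -1008.0000).
Solving J·Δ = −F gives Δ = (-1.3095, -0.2857).

(-1.3095, -0.2857)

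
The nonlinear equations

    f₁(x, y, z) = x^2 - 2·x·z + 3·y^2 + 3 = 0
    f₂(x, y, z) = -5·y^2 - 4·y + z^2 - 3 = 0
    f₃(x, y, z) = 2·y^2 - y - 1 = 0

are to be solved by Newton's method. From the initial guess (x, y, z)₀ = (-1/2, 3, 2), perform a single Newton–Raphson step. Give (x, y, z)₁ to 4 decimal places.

(2.0045, 1.7273, 5.1818)

At (-1/2, 3, 2): F = (32.2500, -56.0000, 14.0000).
Jacobian J = [[2·x - 2·z, 6·y, -2·x], [0, -10·y - 4, 2·z], [0, 4·y - 1, 0]].
At the point, J = [[-5.0000, 18.0000, 1.0000], [0.0000, -34.0000, 4.0000], [0.0000, 11.0000, 0.0000]] (det J = 220.0000).
Solving J·Δ = −F gives Δ = (2.5045, -1.2727, 3.1818).
Then the next iterate is (x, y, z)₁ = (2.0045, 1.7273, 5.1818).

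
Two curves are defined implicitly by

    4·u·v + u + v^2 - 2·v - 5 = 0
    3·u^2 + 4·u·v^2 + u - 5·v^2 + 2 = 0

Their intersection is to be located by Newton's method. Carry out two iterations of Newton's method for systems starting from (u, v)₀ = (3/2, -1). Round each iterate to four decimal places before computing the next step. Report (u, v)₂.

(0.7997, 1.5497)

At (3/2, -1): F = (-6.5000, 11.2500).
Jacobian J = [[4·v + 1, 4·u + 2·v - 2], [6·u + 4·v^2 + 1, 8·u·v - 10·v]].
At the point, J = [[-3.0000, 2.0000], [14.0000, -2.0000]] (det J = -22.0000).
Solving J·Δ = −F gives Δ = (-0.4318, 2.6023).
Then the next iterate is (u, v)₁ = (1.0682, 1.6023).
Round to (1.0682, 1.6023) and repeat: F = (2.277273, 4.624366), J = [[7.4092, 5.4774], [17.678661, -2.330385]].
Δ = (-0.2685, -0.0526), so (u, v)₂ = (0.7997, 1.5497).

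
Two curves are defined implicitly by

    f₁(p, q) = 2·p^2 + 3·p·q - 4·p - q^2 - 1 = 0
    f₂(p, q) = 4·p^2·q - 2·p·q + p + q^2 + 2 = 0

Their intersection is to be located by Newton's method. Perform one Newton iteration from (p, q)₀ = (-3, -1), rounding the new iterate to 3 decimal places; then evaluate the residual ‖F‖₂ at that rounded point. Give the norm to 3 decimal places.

7.580

At (-3, -1): F = (37.000, -42.000).
Jacobian J = [[4·p + 3·q - 4, 3·p - 2·q], [8·p·q - 2·q + 1, 4·p^2 - 2·p + 2·q]].
At the point, J = [[-19.000, -7.000], [27.000, 40.000]] (det J = -571.000).
Solving J·Δ = −F gives Δ = (2.077, -0.352).
Then the next iterate is (p, q)₁ = (-0.923, -1.352).
Re-evaluating at (-0.923, -1.352): F = (6.31164, -4.19812), so ‖F‖₂ = 7.580.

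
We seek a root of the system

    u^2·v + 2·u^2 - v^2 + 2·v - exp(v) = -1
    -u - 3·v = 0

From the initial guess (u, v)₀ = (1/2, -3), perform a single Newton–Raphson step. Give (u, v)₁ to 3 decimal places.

(2.893, -0.964)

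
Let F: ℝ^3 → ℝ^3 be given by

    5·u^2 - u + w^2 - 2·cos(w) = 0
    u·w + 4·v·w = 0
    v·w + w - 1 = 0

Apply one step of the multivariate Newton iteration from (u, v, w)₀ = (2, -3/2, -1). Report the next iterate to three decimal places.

(1.670, -3.582, 2.165)

At (2, -3/2, -1): F = (17.91940, 4.000, -0.500).
Jacobian J = [[10·u - 1, 0, 2·w + 2·sin(w)], [w, 4·w, u + 4·v], [0, w, v + 1]].
At the point, J = [[19.000, 0.000, -3.68294], [-1.000, -4.000, -4.000], [0.000, -1.000, -0.500]] (det J = -41.68294).
Solving J·Δ = −F gives Δ = (-0.330, -2.082, 3.165).
Then the next iterate is (u, v, w)₁ = (1.670, -3.582, 2.165).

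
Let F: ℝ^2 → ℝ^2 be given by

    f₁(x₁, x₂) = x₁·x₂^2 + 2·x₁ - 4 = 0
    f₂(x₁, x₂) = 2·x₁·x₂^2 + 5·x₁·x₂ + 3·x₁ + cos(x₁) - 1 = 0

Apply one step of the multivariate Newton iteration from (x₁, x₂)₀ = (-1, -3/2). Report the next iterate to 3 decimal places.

At (-1, -3/2): F = (-8.250, -0.45970).
Jacobian J = [[x₂^2 + 2, 2·x₁·x₂], [2·x₂^2 + 5·x₂ - sin(x₁) + 3, 4·x₁·x₂ + 5·x₁]].
At the point, J = [[4.250, 3.000], [0.84147, 1.000]] (det J = 1.72559).
Solving J·Δ = −F gives Δ = (3.982, -2.891).
Then the next iterate is (x₁, x₂)₁ = (2.982, -4.391).

(2.982, -4.391)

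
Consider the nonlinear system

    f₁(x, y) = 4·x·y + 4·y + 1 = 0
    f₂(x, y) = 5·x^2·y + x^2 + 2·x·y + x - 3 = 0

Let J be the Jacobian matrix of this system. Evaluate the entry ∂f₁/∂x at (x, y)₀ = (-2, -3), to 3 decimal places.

-12.000

∂f₁/∂x = 4·y.
At (-2, -3) this is -12.000.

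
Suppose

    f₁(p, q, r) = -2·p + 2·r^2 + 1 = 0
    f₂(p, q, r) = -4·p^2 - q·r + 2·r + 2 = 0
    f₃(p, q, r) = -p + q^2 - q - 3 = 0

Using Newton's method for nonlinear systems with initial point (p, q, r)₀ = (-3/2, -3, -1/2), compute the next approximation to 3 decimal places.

At (-3/2, -3, -1/2): F = (4.500, -9.500, 10.500).
Jacobian J = [[-2, 0, 4·r], [-8·p, -r, -q + 2], [-1, 2·q - 1, 0]].
At the point, J = [[-2.000, 0.000, -2.000], [12.000, 0.500, 5.000], [-1.000, -7.000, 0.000]] (det J = 97.000).
Solving J·Δ = −F gives Δ = (-0.361, 1.552, 2.611).
Then the next iterate is (p, q, r)₁ = (-1.861, -1.448, 2.111).

(-1.861, -1.448, 2.111)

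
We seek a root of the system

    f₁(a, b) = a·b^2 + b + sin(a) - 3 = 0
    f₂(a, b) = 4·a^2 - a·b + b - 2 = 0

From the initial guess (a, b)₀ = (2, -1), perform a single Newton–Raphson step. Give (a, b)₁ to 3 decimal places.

(1.086, -1.541)

At (2, -1): F = (-1.09070, 15.000).
Jacobian J = [[b^2 + cos(a), 2·a·b + 1], [8·a - b, -a + 1]].
At the point, J = [[0.58385, -3.000], [17.000, -1.000]] (det J = 50.41615).
Solving J·Δ = −F gives Δ = (-0.914, -0.541).
Then the next iterate is (a, b)₁ = (1.086, -1.541).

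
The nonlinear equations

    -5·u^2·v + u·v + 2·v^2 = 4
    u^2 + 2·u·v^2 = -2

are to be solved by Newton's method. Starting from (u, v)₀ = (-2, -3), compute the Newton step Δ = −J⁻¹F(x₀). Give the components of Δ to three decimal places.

(0.869, 0.743)

At (-2, -3): F = (80.000, -30.000).
Jacobian J = [[-10·u·v + v, -5·u^2 + u + 4·v], [2·u + 2·v^2, 4·u·v]].
At the point, J = [[-63.000, -34.000], [14.000, 24.000]] (det J = -1036.000).
Solving J·Δ = −F gives Δ = (0.869, 0.743).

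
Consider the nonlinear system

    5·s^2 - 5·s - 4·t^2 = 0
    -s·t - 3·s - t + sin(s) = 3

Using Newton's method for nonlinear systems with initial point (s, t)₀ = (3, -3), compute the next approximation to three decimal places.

At (3, -3): F = (-6.000, 0.14112).
Jacobian J = [[10·s - 5, -8·t], [-t + cos(s) - 3, -s - 1]].
At the point, J = [[25.000, 24.000], [-0.98999, -4.000]] (det J = -76.24018).
Solving J·Δ = −F gives Δ = (0.270, -0.032).
Then the next iterate is (s, t)₁ = (3.270, -3.032).

(3.270, -3.032)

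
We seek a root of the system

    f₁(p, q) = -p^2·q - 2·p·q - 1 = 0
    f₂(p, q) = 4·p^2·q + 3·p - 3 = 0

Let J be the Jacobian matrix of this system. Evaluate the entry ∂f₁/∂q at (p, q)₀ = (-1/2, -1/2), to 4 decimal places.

0.7500

∂f₁/∂q = -p^2 - 2·p.
At (-1/2, -1/2) this is 0.7500.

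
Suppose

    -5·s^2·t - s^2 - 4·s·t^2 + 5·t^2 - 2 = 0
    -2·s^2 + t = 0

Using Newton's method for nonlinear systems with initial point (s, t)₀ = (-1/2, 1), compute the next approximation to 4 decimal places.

(-0.6223, 0.7447)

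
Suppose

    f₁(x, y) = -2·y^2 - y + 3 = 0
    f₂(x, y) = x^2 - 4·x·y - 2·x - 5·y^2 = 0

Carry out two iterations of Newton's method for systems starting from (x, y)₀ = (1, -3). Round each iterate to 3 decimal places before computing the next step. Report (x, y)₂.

(1.824, -1.550)

At (1, -3): F = (-12.000, -34.000).
Jacobian J = [[0, -4·y - 1], [2·x - 4·y - 2, -4·x - 10·y]].
At the point, J = [[0.000, 11.000], [12.000, 26.000]] (det J = -132.000).
Solving J·Δ = −F gives Δ = (0.470, 1.091).
Then the next iterate is (x, y)₁ = (1.470, -1.909).
Round to (1.470, -1.909) and repeat: F = (-2.37956, -7.77559), J = [[0.000, 6.636], [8.576, 13.210]].
Δ = (0.354, 0.359), so (x, y)₂ = (1.824, -1.550).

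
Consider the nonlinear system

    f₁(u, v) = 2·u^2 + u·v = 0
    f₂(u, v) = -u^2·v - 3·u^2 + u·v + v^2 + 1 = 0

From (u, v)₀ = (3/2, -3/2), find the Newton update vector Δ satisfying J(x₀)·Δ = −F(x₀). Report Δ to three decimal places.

At (3/2, -3/2): F = (2.250, -2.375).
Jacobian J = [[4·u + v, u], [-2·u·v - 6·u + v, -u^2 + u + 2·v]].
At the point, J = [[4.500, 1.500], [-6.000, -3.750]] (det J = -7.875).
Solving J·Δ = −F gives Δ = (-0.619, 0.357).

(-0.619, 0.357)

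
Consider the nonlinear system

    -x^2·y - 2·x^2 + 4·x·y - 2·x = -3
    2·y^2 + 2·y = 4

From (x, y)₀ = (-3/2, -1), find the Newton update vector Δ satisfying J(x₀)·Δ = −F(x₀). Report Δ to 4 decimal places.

(8.7500, -2.0000)

At (-3/2, -1): F = (9.7500, -4.0000).
Jacobian J = [[-2·x·y - 4·x + 4·y - 2, -x^2 + 4·x], [0, 4·y + 2]].
At the point, J = [[-3.0000, -8.2500], [0.0000, -2.0000]] (det J = 6.0000).
Solving J·Δ = −F gives Δ = (8.7500, -2.0000).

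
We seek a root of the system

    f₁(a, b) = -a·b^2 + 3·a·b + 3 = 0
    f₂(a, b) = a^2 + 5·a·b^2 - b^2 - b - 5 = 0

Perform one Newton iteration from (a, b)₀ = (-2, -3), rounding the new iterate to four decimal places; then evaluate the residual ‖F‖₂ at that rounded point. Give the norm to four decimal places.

16.5080

At (-2, -3): F = (39.0000, -97.0000).
Jacobian J = [[-b^2 + 3·b, -2·a·b + 3·a], [2·a + 5·b^2, 10·a·b - 2·b - 1]].
At the point, J = [[-18.0000, -18.0000], [41.0000, 65.0000]] (det J = -432.0000).
Solving J·Δ = −F gives Δ = (1.8264, 0.3403).
Then the next iterate is (a, b)₁ = (-0.1736, -2.6597).
Re-evaluating at (-0.1736, -2.6597): F = (5.613219, -15.524403), so ‖F‖₂ = 16.5080.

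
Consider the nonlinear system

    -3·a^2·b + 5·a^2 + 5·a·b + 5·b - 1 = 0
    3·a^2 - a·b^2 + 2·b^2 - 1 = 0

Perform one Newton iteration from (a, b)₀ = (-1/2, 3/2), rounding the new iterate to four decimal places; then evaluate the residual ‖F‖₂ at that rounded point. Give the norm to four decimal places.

At (-1/2, 3/2): F = (2.8750, 5.3750).
Jacobian J = [[-6·a·b + 10·a + 5·b, -3·a^2 + 5·a + 5], [6·a - b^2, -2·a·b + 4·b]].
At the point, J = [[7.0000, 1.7500], [-5.2500, 7.5000]] (det J = 61.6875).
Solving J·Δ = −F gives Δ = (-0.1971, -0.8546).
Then the next iterate is (a, b)₁ = (-0.6971, 0.6454).
Re-evaluating at (-0.6971, 0.6454): F = (1.466307, 1.581298), so ‖F‖₂ = 2.1565.

2.1565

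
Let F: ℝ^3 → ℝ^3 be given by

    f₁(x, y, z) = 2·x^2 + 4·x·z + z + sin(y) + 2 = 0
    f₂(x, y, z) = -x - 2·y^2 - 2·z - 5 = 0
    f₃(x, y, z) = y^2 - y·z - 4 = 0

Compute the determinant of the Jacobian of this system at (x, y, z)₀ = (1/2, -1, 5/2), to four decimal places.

-45.9597

J = [[4·x + 4·z, cos(y), 4·x + 1], [-1, -4·y, -2], [0, 2·y - z, -y]].
At the point, J = [[12.0000, 0.540302, 3.0000], [-1.0000, 4.0000, -2.0000], [0.0000, -4.5000, 1.0000]].
det J = -45.9597.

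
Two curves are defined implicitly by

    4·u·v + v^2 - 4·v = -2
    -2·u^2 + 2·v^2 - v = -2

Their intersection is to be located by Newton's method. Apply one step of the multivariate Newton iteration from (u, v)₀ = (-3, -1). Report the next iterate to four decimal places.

(-1.6059, -0.2542)

At (-3, -1): F = (19.0000, -13.0000).
Jacobian J = [[4·v, 4·u + 2·v - 4], [-4·u, 4·v - 1]].
At the point, J = [[-4.0000, -18.0000], [12.0000, -5.0000]] (det J = 236.0000).
Solving J·Δ = −F gives Δ = (1.3941, 0.7458).
Then the next iterate is (u, v)₁ = (-1.6059, -0.2542).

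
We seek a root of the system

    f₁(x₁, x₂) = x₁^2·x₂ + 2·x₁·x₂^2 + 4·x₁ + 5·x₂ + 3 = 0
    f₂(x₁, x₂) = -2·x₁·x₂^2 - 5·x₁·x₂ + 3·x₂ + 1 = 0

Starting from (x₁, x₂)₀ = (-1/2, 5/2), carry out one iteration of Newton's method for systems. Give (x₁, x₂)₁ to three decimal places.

(-1.005, -0.703)

At (-1/2, 5/2): F = (7.875, 21.000).
Jacobian J = [[2·x₁·x₂ + 2·x₂^2 + 4, x₁^2 + 4·x₁·x₂ + 5], [-2·x₂^2 - 5·x₂, -4·x₁·x₂ - 5·x₁ + 3]].
At the point, J = [[14.000, 0.250], [-25.000, 10.500]] (det J = 153.250).
Solving J·Δ = −F gives Δ = (-0.505, -3.203).
Then the next iterate is (x₁, x₂)₁ = (-1.005, -0.703).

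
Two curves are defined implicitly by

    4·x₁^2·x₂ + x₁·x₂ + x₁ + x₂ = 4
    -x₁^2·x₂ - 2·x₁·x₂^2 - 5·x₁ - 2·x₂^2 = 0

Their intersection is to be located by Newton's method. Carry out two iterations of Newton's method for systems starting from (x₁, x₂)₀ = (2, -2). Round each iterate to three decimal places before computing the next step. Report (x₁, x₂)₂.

(3.268, 1.813)

At (2, -2): F = (-40.000, -26.000).
Jacobian J = [[8·x₁·x₂ + x₂ + 1, 4·x₁^2 + x₁ + 1], [-2·x₁·x₂ - 2·x₂^2 - 5, -x₁^2 - 4·x₁·x₂ - 4·x₂]].
At the point, J = [[-33.000, 19.000], [-5.000, 20.000]] (det J = -565.000).
Solving J·Δ = −F gives Δ = (-0.542, 1.165).
Then the next iterate is (x₁, x₂)₁ = (1.458, -0.835).
Round to (1.458, -0.835) and repeat: F = (-11.69448, -8.94255), J = [[-9.57444, 10.96106], [-3.95959, 6.08396]].
Δ = (1.810, 2.648), so (x₁, x₂)₂ = (3.268, 1.813).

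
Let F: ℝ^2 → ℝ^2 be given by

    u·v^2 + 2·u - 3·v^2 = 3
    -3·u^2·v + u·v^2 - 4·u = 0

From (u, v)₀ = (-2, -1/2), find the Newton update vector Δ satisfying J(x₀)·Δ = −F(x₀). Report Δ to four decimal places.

(-0.5714, 1.9071)

At (-2, -1/2): F = (-8.2500, 13.5000).
Jacobian J = [[v^2 + 2, 2·u·v - 6·v], [-6·u·v + v^2 - 4, -3·u^2 + 2·u·v]].
At the point, J = [[2.2500, 5.0000], [-9.7500, -10.0000]] (det J = 26.2500).
Solving J·Δ = −F gives Δ = (-0.5714, 1.9071).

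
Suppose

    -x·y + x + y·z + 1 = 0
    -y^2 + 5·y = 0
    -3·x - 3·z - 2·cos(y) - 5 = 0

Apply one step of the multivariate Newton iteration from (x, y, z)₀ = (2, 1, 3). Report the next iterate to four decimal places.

(-3.1082, -0.3333, 0.3333)

At (2, 1, 3): F = (4.0000, 4.0000, -21.080605).
Jacobian J = [[-y + 1, -x + z, y], [0, -2·y + 5, 0], [-3, 2·sin(y), -3]].
At the point, J = [[0.0000, 1.0000, 1.0000], [0.0000, 3.0000, 0.0000], [-3.0000, 1.682942, -3.0000]] (det J = 9.0000).
Solving J·Δ = −F gives Δ = (-5.1082, -1.3333, -2.6667).
Then the next iterate is (x, y, z)₁ = (-3.1082, -0.3333, 0.3333).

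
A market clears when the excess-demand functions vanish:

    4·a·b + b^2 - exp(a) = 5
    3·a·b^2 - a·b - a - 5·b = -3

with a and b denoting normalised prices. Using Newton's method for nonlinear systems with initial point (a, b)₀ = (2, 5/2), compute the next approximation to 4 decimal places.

(2.3314, 1.3672)

At (2, 5/2): F = (13.860944, 21.0000).
Jacobian J = [[4·b - exp(a), 4·a + 2·b], [3·b^2 - b - 1, 6·a·b - a - 5]].
At the point, J = [[2.610944, 13.0000], [15.2500, 23.0000]] (det J = -138.198290).
Solving J·Δ = −F gives Δ = (0.3314, -1.1328).
Then the next iterate is (a, b)₁ = (2.3314, 1.3672).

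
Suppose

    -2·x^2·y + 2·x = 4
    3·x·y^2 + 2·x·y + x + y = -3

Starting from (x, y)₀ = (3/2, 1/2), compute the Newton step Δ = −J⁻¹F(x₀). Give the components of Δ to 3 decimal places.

At (3/2, 1/2): F = (-3.250, 7.625).
Jacobian J = [[-4·x·y + 2, -2·x^2], [3·y^2 + 2·y + 1, 6·x·y + 2·x + 1]].
At the point, J = [[-1.000, -4.500], [2.750, 8.500]] (det J = 3.875).
Solving J·Δ = −F gives Δ = (-1.726, -0.339).

(-1.726, -0.339)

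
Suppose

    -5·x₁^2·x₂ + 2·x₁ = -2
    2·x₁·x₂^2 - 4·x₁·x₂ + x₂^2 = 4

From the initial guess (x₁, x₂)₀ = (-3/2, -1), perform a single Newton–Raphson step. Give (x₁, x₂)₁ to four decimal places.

(-2.0200, 0.5120)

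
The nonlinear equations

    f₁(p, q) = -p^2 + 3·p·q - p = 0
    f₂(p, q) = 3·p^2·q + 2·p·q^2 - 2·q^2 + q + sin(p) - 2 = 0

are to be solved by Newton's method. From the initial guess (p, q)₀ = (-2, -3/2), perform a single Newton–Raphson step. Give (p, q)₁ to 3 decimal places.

(-2.018, -0.329)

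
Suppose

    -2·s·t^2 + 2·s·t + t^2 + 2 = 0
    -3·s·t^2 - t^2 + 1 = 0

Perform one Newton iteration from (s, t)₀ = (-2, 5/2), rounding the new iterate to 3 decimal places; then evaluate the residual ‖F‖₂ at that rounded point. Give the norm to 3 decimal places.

12.074

At (-2, 5/2): F = (23.250, 32.250).
Jacobian J = [[-2·t^2 + 2·t, -4·s·t + 2·s + 2·t], [-3·t^2, -6·s·t - 2·t]].
At the point, J = [[-7.500, 21.000], [-18.750, 25.000]] (det J = 206.250).
Solving J·Δ = −F gives Δ = (0.465, -0.941).
Then the next iterate is (s, t)₁ = (-1.535, 1.559).
Re-evaluating at (-1.535, 1.559): F = (7.10593, 9.76188), so ‖F‖₂ = 12.074.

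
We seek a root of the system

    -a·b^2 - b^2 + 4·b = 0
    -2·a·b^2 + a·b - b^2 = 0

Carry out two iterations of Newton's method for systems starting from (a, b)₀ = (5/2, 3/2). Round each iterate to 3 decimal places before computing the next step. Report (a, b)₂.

(7.838, 0.490)

At (5/2, 3/2): F = (-1.875, -9.750).
Jacobian J = [[-b^2, -2·a·b - 2·b + 4], [-2·b^2 + b, -4·a·b + a - 2·b]].
At the point, J = [[-2.250, -6.500], [-3.000, -15.500]] (det J = 15.375).
Solving J·Δ = −F gives Δ = (2.232, -1.061).
Then the next iterate is (a, b)₁ = (4.732, 0.439).
Round to (4.732, 0.439) and repeat: F = (0.65132, 0.06072), J = [[-0.19272, -1.03270], [0.05356, -4.45539]].
Δ = (3.106, 0.051), so (a, b)₂ = (7.838, 0.490).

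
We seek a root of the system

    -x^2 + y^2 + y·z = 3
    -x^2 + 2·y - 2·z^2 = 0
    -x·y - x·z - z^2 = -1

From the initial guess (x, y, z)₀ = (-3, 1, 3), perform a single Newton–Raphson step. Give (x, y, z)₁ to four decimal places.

(-1.2500, 0.7500, 1.7500)

At (-3, 1, 3): F = (-8.0000, -25.0000, 4.0000).
Jacobian J = [[-2·x, 2·y + z, y], [-2·x, 2, -4·z], [-y - z, -x, -x - 2·z]].
At the point, J = [[6.0000, 5.0000, 1.0000], [6.0000, 2.0000, -12.0000], [-4.0000, 3.0000, -3.0000]] (det J = 536.0000).
Solving J·Δ = −F gives Δ = (1.7500, -0.2500, -1.2500).
Then the next iterate is (x, y, z)₁ = (-1.2500, 0.7500, 1.7500).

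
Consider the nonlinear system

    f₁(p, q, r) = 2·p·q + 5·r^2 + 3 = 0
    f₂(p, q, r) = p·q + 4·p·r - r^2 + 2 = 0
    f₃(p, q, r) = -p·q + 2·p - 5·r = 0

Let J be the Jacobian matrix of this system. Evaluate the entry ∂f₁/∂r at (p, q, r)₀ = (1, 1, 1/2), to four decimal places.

5.0000

∂f₁/∂r = 10·r.
At (1, 1, 1/2) this is 5.0000.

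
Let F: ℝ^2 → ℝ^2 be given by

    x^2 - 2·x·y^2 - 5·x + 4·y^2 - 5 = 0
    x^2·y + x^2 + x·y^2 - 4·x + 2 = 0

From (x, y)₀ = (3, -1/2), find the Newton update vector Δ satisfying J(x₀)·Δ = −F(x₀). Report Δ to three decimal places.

(13.222, 2.444)

At (3, -1/2): F = (-11.500, -4.750).
Jacobian J = [[2·x - 2·y^2 - 5, -4·x·y + 8·y], [2·x·y + 2·x + y^2 - 4, x^2 + 2·x·y]].
At the point, J = [[0.500, 2.000], [-0.750, 6.000]] (det J = 4.500).
Solving J·Δ = −F gives Δ = (13.222, 2.444).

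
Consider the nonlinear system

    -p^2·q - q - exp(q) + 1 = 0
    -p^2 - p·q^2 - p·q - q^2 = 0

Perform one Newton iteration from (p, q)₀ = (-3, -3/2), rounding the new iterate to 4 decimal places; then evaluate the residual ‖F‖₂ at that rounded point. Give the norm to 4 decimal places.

5.4763

At (-3, -3/2): F = (15.776870, -9.0000).
Jacobian J = [[-2·p·q, -p^2 - exp(q) - 1], [-2·p - q^2 - q, -2·p·q - p - 2·q]].
At the point, J = [[-9.0000, -10.223130], [5.2500, -3.0000]] (det J = 80.671433).
Solving J·Δ = −F gives Δ = (1.7272, 0.0227).
Then the next iterate is (p, q)₁ = (-1.2728, -1.4773).
Re-evaluating at (-1.2728, -1.4773): F = (4.642302, -2.904964), so ‖F‖₂ = 5.4763.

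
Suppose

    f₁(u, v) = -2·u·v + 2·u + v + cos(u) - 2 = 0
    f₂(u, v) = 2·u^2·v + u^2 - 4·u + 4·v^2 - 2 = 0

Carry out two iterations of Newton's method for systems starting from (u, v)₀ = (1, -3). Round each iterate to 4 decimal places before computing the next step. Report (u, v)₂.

(0.5635, -1.1696)

At (1, -3): F = (3.540302, 25.0000).
Jacobian J = [[-2·v - sin(u) + 2, -2·u + 1], [4·u·v + 2·u - 4, 2·u^2 + 8·v]].
At the point, J = [[7.158529, -1.0000], [-14.0000, -22.0000]] (det J = -171.487638).
Solving J·Δ = −F gives Δ = (-0.3084, 1.3326).
Then the next iterate is (u, v)₁ = (0.6916, -1.6674).
Round to (0.6916, -1.6674) and repeat: F = (0.792374, 5.237732), J = [[4.697030, -0.3832], [-7.229495, -12.382579]].
Δ = (-0.1281, 0.4978), so (u, v)₂ = (0.5635, -1.1696).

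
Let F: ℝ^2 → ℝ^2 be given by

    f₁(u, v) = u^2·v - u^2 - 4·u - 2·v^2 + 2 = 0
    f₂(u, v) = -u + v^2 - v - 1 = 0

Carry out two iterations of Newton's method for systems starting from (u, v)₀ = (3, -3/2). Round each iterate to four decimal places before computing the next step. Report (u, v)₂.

(0.5151, -0.8591)

At (3, -3/2): F = (-37.0000, -0.2500).
Jacobian J = [[2·u·v - 2·u - 4, u^2 - 4·v], [-1, 2·v - 1]].
At the point, J = [[-19.0000, 15.0000], [-1.0000, -4.0000]] (det J = 91.0000).
Solving J·Δ = −F gives Δ = (-1.6676, 0.3544).
Then the next iterate is (u, v)₁ = (1.3324, -1.1456).
Round to (1.3324, -1.1456) and repeat: F = (-9.763460, 0.125599), J = [[-9.717595, 6.357690], [-1.0000, -3.2912]].
Δ = (-0.8173, 0.2865), so (u, v)₂ = (0.5151, -0.8591).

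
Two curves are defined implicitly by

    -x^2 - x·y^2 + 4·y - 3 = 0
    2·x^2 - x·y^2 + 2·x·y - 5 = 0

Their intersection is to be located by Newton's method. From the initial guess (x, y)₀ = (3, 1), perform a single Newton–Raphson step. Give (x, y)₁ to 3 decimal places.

At (3, 1): F = (-11.000, 16.000).
Jacobian J = [[-2·x - y^2, -2·x·y + 4], [4·x - y^2 + 2·y, -2·x·y + 2·x]].
At the point, J = [[-7.000, -2.000], [13.000, 0.000]] (det J = 26.000).
Solving J·Δ = −F gives Δ = (-1.231, -1.192).
Then the next iterate is (x, y)₁ = (1.769, -0.192).

(1.769, -0.192)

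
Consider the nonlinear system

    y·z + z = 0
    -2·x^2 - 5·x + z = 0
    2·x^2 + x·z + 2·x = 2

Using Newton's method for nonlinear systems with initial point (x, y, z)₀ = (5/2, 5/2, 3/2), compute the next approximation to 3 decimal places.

At (5/2, 5/2, 3/2): F = (5.250, -23.500, 19.250).
Jacobian J = [[0, z, y + 1], [-4·x - 5, 0, 1], [4·x + z + 2, 0, x]].
At the point, J = [[0.000, 1.500, 3.500], [-15.000, 0.000, 1.000], [13.500, 0.000, 2.500]] (det J = 76.500).
Solving J·Δ = −F gives Δ = (-1.529, -4.804, 0.559).
Then the next iterate is (x, y, z)₁ = (0.971, -2.304, 2.059).

(0.971, -2.304, 2.059)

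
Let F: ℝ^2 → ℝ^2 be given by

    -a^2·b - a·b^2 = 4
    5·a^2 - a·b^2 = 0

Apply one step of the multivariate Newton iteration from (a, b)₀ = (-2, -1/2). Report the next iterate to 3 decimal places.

(-0.923, -1.154)

At (-2, -1/2): F = (-1.500, 20.500).
Jacobian J = [[-2·a·b - b^2, -a^2 - 2·a·b], [10·a - b^2, -2·a·b]].
At the point, J = [[-2.250, -6.000], [-20.250, -2.000]] (det J = -117.000).
Solving J·Δ = −F gives Δ = (1.077, -0.654).
Then the next iterate is (a, b)₁ = (-0.923, -1.154).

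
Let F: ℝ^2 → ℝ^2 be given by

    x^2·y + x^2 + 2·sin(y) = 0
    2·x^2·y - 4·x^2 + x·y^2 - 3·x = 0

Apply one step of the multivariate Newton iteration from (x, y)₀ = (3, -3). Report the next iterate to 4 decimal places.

At (3, -3): F = (-18.282240, -72.0000).
Jacobian J = [[2·x·y + 2·x, x^2 + 2·cos(y)], [4·x·y - 8·x + y^2 - 3, 2·x^2 + 2·x·y]].
At the point, J = [[-12.0000, 7.020015], [-54.0000, 0.0000]] (det J = 379.080810).
Solving J·Δ = −F gives Δ = (-1.3333, 0.3251).
Then the next iterate is (x, y)₁ = (1.6667, -2.6749).

(1.6667, -2.6749)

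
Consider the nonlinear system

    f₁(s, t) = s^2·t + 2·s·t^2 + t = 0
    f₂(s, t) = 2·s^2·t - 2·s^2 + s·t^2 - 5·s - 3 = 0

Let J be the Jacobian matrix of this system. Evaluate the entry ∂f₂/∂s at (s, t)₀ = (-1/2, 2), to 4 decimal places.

∂f₂/∂s = 4·s·t - 4·s + t^2 - 5.
At (-1/2, 2) this is -3.0000.

-3.0000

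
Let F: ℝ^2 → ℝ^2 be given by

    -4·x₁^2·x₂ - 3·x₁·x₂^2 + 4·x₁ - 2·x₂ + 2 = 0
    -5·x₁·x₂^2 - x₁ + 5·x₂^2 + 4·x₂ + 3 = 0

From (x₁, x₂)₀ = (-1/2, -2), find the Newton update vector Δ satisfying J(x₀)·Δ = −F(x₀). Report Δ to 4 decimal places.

At (-1/2, -2): F = (12.0000, 25.5000).
Jacobian J = [[-8·x₁·x₂ - 3·x₂^2 + 4, -4·x₁^2 - 6·x₁·x₂ - 2], [-5·x₂^2 - 1, -10·x₁·x₂ + 10·x₂ + 4]].
At the point, J = [[-16.0000, -9.0000], [-21.0000, -26.0000]] (det J = 227.0000).
Solving J·Δ = −F gives Δ = (0.3634, 0.6872).

(0.3634, 0.6872)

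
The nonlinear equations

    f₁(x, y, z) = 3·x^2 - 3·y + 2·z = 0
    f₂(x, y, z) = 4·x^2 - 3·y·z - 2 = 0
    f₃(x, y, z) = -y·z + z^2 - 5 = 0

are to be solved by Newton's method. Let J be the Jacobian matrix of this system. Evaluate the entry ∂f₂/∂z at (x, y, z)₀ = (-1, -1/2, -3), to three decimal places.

1.500

∂f₂/∂z = -3·y.
At (-1, -1/2, -3) this is 1.500.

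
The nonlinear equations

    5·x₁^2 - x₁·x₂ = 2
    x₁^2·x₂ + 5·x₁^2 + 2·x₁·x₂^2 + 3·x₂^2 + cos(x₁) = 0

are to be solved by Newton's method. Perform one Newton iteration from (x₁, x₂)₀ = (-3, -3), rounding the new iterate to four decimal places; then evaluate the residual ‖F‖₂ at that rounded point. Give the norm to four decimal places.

8.2219

At (-3, -3): F = (34.0000, -9.989992).
Jacobian J = [[10·x₁ - x₂, -x₁], [2·x₁·x₂ + 10·x₁ + 2·x₂^2 - sin(x₁), x₁^2 + 4·x₁·x₂ + 6·x₂]].
At the point, J = [[-27.0000, 3.0000], [6.141120, 27.0000]] (det J = -747.423360).
Solving J·Δ = −F gives Δ = (1.2683, 0.0815).
Then the next iterate is (x₁, x₂)₁ = (-1.7317, -2.9185).
Re-evaluating at (-1.7317, -2.9185): F = (7.939958, 2.134685), so ‖F‖₂ = 8.2219.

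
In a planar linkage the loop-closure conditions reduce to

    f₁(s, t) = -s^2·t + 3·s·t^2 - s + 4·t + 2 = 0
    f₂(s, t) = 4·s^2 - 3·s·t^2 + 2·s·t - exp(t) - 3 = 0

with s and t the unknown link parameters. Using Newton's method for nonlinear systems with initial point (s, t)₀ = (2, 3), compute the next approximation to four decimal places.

At (2, 3): F = (54.0000, -49.085537).
Jacobian J = [[-2·s·t + 3·t^2 - 1, -s^2 + 6·s·t + 4], [8·s - 3·t^2 + 2·t, -6·s·t + 2·s - exp(t)]].
At the point, J = [[14.0000, 36.0000], [-5.0000, -52.085537]] (det J = -549.197517).
Solving J·Δ = −F gives Δ = (-1.9038, -0.7596).
Then the next iterate is (s, t)₁ = (0.0962, 2.2404).

(0.0962, 2.2404)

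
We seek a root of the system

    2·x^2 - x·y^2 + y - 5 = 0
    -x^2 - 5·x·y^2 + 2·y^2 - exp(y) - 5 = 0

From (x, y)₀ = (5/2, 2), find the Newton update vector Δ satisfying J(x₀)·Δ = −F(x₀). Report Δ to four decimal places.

(-0.9995, -0.7219)

At (5/2, 2): F = (-0.5000, -60.639056).
Jacobian J = [[4·x - y^2, -2·x·y + 1], [-2·x - 5·y^2, -10·x·y + 4·y - exp(y)]].
At the point, J = [[6.0000, -9.0000], [-25.0000, -49.389056]] (det J = -521.334337).
Solving J·Δ = −F gives Δ = (-0.9995, -0.7219).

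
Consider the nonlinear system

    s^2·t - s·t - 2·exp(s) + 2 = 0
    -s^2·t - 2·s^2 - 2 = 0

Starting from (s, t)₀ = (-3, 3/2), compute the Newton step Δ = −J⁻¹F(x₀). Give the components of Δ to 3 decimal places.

(1.423, -0.401)

At (-3, 3/2): F = (19.90043, -33.500).
Jacobian J = [[2·s·t - t - 2·exp(s), s^2 - s], [-2·s·t - 4·s, -s^2]].
At the point, J = [[-10.59957, 12.000], [21.000, -9.000]] (det J = -156.60383).
Solving J·Δ = −F gives Δ = (1.423, -0.401).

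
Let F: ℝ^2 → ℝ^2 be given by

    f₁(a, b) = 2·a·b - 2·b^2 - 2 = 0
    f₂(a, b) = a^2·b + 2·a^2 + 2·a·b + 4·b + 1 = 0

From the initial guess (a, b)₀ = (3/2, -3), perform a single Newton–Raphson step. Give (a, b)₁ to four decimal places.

At (3/2, -3): F = (-29.0000, -22.2500).
Jacobian J = [[2·b, 2·a - 4·b], [2·a·b + 4·a + 2·b, a^2 + 2·a + 4]].
At the point, J = [[-6.0000, 15.0000], [-9.0000, 9.2500]] (det J = 79.5000).
Solving J·Δ = −F gives Δ = (-0.8239, 1.6038).
Then the next iterate is (a, b)₁ = (0.6761, -1.3962).

(0.6761, -1.3962)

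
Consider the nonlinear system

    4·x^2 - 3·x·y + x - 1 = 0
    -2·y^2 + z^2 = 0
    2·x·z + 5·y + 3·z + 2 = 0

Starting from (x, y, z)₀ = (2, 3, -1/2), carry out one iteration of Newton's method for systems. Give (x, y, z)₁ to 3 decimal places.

(1.082, 1.610, -1.567)

At (2, 3, -1/2): F = (-1.000, -17.750, 13.500).
Jacobian J = [[8·x - 3·y + 1, -3·x, 0], [0, -4·y, 2·z], [2·z, 5, 2·x + 3]].
At the point, J = [[8.000, -6.000, 0.000], [0.000, -12.000, -1.000], [-1.000, 5.000, 7.000]] (det J = -638.000).
Solving J·Δ = −F gives Δ = (-0.918, -1.390, -1.067).
Then the next iterate is (x, y, z)₁ = (1.082, 1.610, -1.567).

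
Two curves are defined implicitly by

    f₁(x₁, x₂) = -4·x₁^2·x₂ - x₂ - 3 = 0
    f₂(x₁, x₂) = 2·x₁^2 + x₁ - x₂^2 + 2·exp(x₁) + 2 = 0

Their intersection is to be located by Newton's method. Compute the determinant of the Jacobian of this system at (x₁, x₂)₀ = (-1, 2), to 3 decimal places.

J = [[-8·x₁·x₂, -4·x₁^2 - 1], [4·x₁ + 2·exp(x₁) + 1, -2·x₂]].
At the point, J = [[16.000, -5.000], [-2.26424, -4.000]].
det J = -75.321.

-75.321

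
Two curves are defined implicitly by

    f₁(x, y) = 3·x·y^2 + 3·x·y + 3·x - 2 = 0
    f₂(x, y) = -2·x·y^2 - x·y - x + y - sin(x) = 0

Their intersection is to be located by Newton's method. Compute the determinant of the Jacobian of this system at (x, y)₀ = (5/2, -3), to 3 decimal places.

J = [[3·y^2 + 3·y + 3, 6·x·y + 3·x], [-2·y^2 - y - cos(x) - 1, -4·x·y - x + 1]].
At the point, J = [[21.000, -37.500], [-15.19886, 28.500]].
det J = 28.543.

28.543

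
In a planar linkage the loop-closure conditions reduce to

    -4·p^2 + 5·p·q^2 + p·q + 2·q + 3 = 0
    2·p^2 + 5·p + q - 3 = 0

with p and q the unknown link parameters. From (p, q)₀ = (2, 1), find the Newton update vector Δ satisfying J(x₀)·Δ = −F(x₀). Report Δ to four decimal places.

(-1.1894, -0.5373)

At (2, 1): F = (1.0000, 16.0000).
Jacobian J = [[-8·p + 5·q^2 + q, 10·p·q + p + 2], [4·p + 5, 1]].
At the point, J = [[-10.0000, 24.0000], [13.0000, 1.0000]] (det J = -322.0000).
Solving J·Δ = −F gives Δ = (-1.1894, -0.5373).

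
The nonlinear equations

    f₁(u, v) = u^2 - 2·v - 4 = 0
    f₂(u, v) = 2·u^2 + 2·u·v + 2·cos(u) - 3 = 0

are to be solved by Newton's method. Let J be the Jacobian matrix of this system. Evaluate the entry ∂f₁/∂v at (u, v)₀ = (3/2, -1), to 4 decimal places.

-2.0000

∂f₁/∂v = -2.
At (3/2, -1) this is -2.0000.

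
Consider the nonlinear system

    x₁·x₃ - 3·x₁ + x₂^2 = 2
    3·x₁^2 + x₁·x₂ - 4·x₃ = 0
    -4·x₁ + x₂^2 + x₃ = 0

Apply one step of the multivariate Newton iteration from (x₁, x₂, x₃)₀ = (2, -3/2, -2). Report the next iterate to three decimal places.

At (2, -3/2, -2): F = (-9.750, 17.000, -7.750).
Jacobian J = [[x₃ - 3, 2·x₂, x₁], [6·x₁ + x₂, x₁, -4], [-4, 2·x₂, 1]].
At the point, J = [[-5.000, -3.000, 2.000], [10.500, 2.000, -4.000], [-4.000, -3.000, 1.000]] (det J = -13.500).
Solving J·Δ = −F gives Δ = (-1.148, -0.769, 0.852).
Then the next iterate is (x₁, x₂, x₃)₁ = (0.852, -2.269, -1.148).

(0.852, -2.269, -1.148)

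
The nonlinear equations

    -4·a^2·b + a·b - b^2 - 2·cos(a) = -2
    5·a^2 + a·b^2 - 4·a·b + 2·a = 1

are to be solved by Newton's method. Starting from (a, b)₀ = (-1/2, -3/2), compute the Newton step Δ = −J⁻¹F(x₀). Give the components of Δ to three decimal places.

(0.218, 1.066)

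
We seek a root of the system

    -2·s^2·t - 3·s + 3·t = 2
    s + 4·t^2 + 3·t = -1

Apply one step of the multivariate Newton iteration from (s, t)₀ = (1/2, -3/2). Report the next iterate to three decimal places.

At (1/2, -3/2): F = (-7.250, 6.000).
Jacobian J = [[-4·s·t - 3, -2·s^2 + 3], [1, 8·t + 3]].
At the point, J = [[0.000, 2.500], [1.000, -9.000]] (det J = -2.500).
Solving J·Δ = −F gives Δ = (20.100, 2.900).
Then the next iterate is (s, t)₁ = (20.600, 1.400).

(20.600, 1.400)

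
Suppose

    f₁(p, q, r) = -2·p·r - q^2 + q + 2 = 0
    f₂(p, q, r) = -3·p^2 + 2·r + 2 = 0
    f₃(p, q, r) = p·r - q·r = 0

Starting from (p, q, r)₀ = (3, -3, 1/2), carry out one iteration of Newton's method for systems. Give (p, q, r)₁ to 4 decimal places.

(1.6370, -1.5664, 0.2331)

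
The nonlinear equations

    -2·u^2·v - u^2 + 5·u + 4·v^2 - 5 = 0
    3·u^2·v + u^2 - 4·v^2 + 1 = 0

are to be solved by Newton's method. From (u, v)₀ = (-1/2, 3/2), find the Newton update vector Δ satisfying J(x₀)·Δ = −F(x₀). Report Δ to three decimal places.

(1.857, -1.497)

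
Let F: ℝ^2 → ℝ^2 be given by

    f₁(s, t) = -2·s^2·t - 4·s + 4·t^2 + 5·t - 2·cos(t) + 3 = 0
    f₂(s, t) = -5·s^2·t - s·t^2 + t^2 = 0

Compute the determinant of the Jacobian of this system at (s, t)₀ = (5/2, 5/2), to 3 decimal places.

2065.415

J = [[-4·s·t - 4, -2·s^2 + 8·t + 2·sin(t) + 5], [-10·s·t - t^2, -5·s^2 - 2·s·t + 2·t]].
At the point, J = [[-29.000, 13.69694], [-68.750, -38.750]].
det J = 2065.415.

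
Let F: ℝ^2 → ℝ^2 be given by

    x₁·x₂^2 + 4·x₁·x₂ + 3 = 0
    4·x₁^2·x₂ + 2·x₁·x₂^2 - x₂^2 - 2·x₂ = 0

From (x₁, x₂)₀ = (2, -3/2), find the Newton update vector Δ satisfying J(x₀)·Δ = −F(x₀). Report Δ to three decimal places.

(-0.296, 1.694)

At (2, -3/2): F = (-4.500, -14.250).
Jacobian J = [[x₂^2 + 4·x₂, 2·x₁·x₂ + 4·x₁], [8·x₁·x₂ + 2·x₂^2, 4·x₁^2 + 4·x₁·x₂ - 2·x₂ - 2]].
At the point, J = [[-3.750, 2.000], [-19.500, 5.000]] (det J = 20.250).
Solving J·Δ = −F gives Δ = (-0.296, 1.694).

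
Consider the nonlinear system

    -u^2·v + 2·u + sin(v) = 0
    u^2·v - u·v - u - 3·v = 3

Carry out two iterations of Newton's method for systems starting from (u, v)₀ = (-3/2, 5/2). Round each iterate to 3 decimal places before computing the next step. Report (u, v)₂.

At (-3/2, 5/2): F = (-8.02653, 0.375).
Jacobian J = [[-2·u·v + 2, -u^2 + cos(v)], [2·u·v - v - 1, u^2 - u - 3]].
At the point, J = [[9.500, -3.05114], [-11.000, 0.750]] (det J = -26.43758).
Solving J·Δ = −F gives Δ = (-0.184, -3.205).
Then the next iterate is (u, v)₁ = (-1.684, -0.705).
Round to (-1.684, -0.705) and repeat: F = (-2.01676, -2.38750), J = [[-0.37444, -2.07424], [2.07944, 1.51986]].
Δ = (2.141, -1.359), so (u, v)₂ = (0.457, -2.064).

(0.457, -2.064)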